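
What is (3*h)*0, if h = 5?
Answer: 0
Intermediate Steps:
(3*h)*0 = (3*5)*0 = 15*0 = 0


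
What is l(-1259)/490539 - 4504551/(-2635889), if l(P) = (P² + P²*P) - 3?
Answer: -5253837095552000/1293006354171 ≈ -4063.3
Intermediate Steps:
l(P) = -3 + P² + P³ (l(P) = (P² + P³) - 3 = -3 + P² + P³)
l(-1259)/490539 - 4504551/(-2635889) = (-3 + (-1259)² + (-1259)³)/490539 - 4504551/(-2635889) = (-3 + 1585081 - 1995616979)*(1/490539) - 4504551*(-1/2635889) = -1994031901*1/490539 + 4504551/2635889 = -1994031901/490539 + 4504551/2635889 = -5253837095552000/1293006354171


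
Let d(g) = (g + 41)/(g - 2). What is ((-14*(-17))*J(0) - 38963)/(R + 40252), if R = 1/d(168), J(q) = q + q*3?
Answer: -8143267/8412834 ≈ -0.96796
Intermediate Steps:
d(g) = (41 + g)/(-2 + g)
J(q) = 4*q (J(q) = q + 3*q = 4*q)
R = 166/209 (R = 1/((41 + 168)/(-2 + 168)) = 1/(209/166) = 166/209 ≈ 0.79426)
((-14*(-17))*J(0) - 38963)/(R + 40252) = ((-14*(-17))*(4*0) - 38963)/(166/209 + 40252) = (238*0 - 38963)/(8412834/209) = (0 - 38963)*(209/8412834) = -38963*209/8412834 = -8143267/8412834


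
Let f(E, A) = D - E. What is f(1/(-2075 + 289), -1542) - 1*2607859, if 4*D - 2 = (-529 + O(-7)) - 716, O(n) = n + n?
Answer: -9316394847/3572 ≈ -2.6082e+6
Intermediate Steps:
O(n) = 2*n
D = -1257/4 (D = ½ + ((-529 + 2*(-7)) - 716)/4 = ½ + ((-529 - 14) - 716)/4 = ½ + (-543 - 716)/4 = ½ + (¼)*(-1259) = ½ - 1259/4 = -1257/4 ≈ -314.25)
f(E, A) = -1257/4 - E
f(1/(-2075 + 289), -1542) - 1*2607859 = (-1257/4 - 1/(-2075 + 289)) - 1*2607859 = (-1257/4 - 1/(-1786)) - 2607859 = (-1257/4 - 1*(-1/1786)) - 2607859 = (-1257/4 + 1/1786) - 2607859 = -1122499/3572 - 2607859 = -9316394847/3572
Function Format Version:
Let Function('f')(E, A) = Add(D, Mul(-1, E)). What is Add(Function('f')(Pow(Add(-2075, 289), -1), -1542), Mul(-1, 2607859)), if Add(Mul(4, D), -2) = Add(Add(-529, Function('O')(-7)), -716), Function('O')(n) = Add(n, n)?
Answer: Rational(-9316394847, 3572) ≈ -2.6082e+6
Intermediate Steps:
Function('O')(n) = Mul(2, n)
D = Rational(-1257, 4) (D = Add(Rational(1, 2), Mul(Rational(1, 4), Add(Add(-529, Mul(2, -7)), -716))) = Add(Rational(1, 2), Mul(Rational(1, 4), Add(Add(-529, -14), -716))) = Add(Rational(1, 2), Mul(Rational(1, 4), Add(-543, -716))) = Add(Rational(1, 2), Mul(Rational(1, 4), -1259)) = Add(Rational(1, 2), Rational(-1259, 4)) = Rational(-1257, 4) ≈ -314.25)
Function('f')(E, A) = Add(Rational(-1257, 4), Mul(-1, E))
Add(Function('f')(Pow(Add(-2075, 289), -1), -1542), Mul(-1, 2607859)) = Add(Add(Rational(-1257, 4), Mul(-1, Pow(Add(-2075, 289), -1))), Mul(-1, 2607859)) = Add(Add(Rational(-1257, 4), Mul(-1, Pow(-1786, -1))), -2607859) = Add(Add(Rational(-1257, 4), Mul(-1, Rational(-1, 1786))), -2607859) = Add(Add(Rational(-1257, 4), Rational(1, 1786)), -2607859) = Add(Rational(-1122499, 3572), -2607859) = Rational(-9316394847, 3572)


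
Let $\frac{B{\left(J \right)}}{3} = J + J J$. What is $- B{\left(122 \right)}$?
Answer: $-45018$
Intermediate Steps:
$B{\left(J \right)} = 3 J + 3 J^{2}$ ($B{\left(J \right)} = 3 \left(J + J J\right) = 3 \left(J + J^{2}\right) = 3 J + 3 J^{2}$)
$- B{\left(122 \right)} = - 3 \cdot 122 \left(1 + 122\right) = - 3 \cdot 122 \cdot 123 = \left(-1\right) 45018 = -45018$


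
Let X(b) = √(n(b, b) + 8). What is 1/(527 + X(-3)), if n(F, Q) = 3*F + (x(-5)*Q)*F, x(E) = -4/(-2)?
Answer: 31/16336 - √17/277712 ≈ 0.0018828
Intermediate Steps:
x(E) = 2 (x(E) = -4*(-½) = 2)
n(F, Q) = 3*F + 2*F*Q (n(F, Q) = 3*F + (2*Q)*F = 3*F + 2*F*Q)
X(b) = √(8 + b*(3 + 2*b)) (X(b) = √(b*(3 + 2*b) + 8) = √(8 + b*(3 + 2*b)))
1/(527 + X(-3)) = 1/(527 + √(8 - 3*(3 + 2*(-3)))) = 1/(527 + √(8 - 3*(3 - 6))) = 1/(527 + √(8 - 3*(-3))) = 1/(527 + √(8 + 9)) = 1/(527 + √17)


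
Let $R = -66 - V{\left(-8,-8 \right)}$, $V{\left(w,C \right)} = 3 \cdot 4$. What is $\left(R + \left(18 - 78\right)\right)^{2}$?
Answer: $19044$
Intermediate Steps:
$V{\left(w,C \right)} = 12$
$R = -78$ ($R = -66 - 12 = -78$)
$\left(R + \left(18 - 78\right)\right)^{2} = \left(-78 + \left(18 - 78\right)\right)^{2} = \left(-78 - 60\right)^{2} = \left(-138\right)^{2} = 19044$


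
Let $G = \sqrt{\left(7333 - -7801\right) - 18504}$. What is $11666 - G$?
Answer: $11666 - i \sqrt{3370} \approx 11666.0 - 58.052 i$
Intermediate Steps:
$G = i \sqrt{3370}$ ($G = \sqrt{\left(7333 + 7801\right) - 18504} = \sqrt{15134 - 18504} = \sqrt{-3370} = i \sqrt{3370} \approx 58.052 i$)
$11666 - G = 11666 - i \sqrt{3370}$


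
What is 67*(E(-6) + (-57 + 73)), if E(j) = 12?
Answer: 1876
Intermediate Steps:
67*(E(-6) + (-57 + 73)) = 67*(12 + (-57 + 73)) = 67*(12 + 16) = 67*28 = 1876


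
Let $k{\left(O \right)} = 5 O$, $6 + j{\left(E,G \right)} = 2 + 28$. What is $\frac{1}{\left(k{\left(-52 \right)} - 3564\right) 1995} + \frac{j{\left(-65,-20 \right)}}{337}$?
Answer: $\frac{183092783}{2570932560} \approx 0.071216$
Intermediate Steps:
$j{\left(E,G \right)} = 24$ ($j{\left(E,G \right)} = -6 + \left(2 + 28\right) = -6 + 30 = 24$)
$\frac{1}{\left(k{\left(-52 \right)} - 3564\right) 1995} + \frac{j{\left(-65,-20 \right)}}{337} = \frac{1}{\left(5 \left(-52\right) - 3564\right) 1995} + \frac{24}{337} = \frac{1}{-260 - 3564} \cdot \frac{1}{1995} + 24 \cdot \frac{1}{337} = \frac{1}{-3824} \cdot \frac{1}{1995} + \frac{24}{337} = \left(- \frac{1}{3824}\right) \frac{1}{1995} + \frac{24}{337} = - \frac{1}{7628880} + \frac{24}{337} = \frac{183092783}{2570932560}$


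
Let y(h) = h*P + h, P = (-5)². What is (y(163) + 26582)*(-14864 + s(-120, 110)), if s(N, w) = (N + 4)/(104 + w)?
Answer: -49019394920/107 ≈ -4.5813e+8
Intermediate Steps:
P = 25
s(N, w) = (4 + N)/(104 + w)
y(h) = 26*h (y(h) = h*25 + h = 25*h + h = 26*h)
(y(163) + 26582)*(-14864 + s(-120, 110)) = (26*163 + 26582)*(-14864 + (4 - 120)/(104 + 110)) = (4238 + 26582)*(-14864 - 116/214) = 30820*(-14864 + (1/214)*(-116)) = 30820*(-14864 - 58/107) = 30820*(-1590506/107) = -49019394920/107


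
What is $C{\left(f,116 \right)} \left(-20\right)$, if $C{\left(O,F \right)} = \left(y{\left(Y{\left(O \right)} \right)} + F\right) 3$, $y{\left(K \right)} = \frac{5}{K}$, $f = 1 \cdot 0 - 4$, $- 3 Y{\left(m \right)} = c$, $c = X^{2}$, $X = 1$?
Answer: $-6060$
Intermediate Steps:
$c = 1$ ($c = 1^{2} = 1$)
$Y{\left(m \right)} = - \frac{1}{3}$ ($Y{\left(m \right)} = \left(- \frac{1}{3}\right) 1 = - \frac{1}{3}$)
$f = -4$ ($f = 0 - 4 = -4$)
$C{\left(O,F \right)} = -45 + 3 F$ ($C{\left(O,F \right)} = \left(\frac{5}{- \frac{1}{3}} + F\right) 3 = \left(5 \left(-3\right) + F\right) 3 = \left(-15 + F\right) 3 = -45 + 3 F$)
$C{\left(f,116 \right)} \left(-20\right) = \left(-45 + 3 \cdot 116\right) \left(-20\right) = \left(-45 + 348\right) \left(-20\right) = 303 \left(-20\right) = -6060$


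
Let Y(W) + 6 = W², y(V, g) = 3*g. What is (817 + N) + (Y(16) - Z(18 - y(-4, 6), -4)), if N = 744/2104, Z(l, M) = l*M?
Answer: 280714/263 ≈ 1067.4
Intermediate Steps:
Y(W) = -6 + W²
Z(l, M) = M*l
N = 93/263 (N = 744*(1/2104) = 93/263 ≈ 0.35361)
(817 + N) + (Y(16) - Z(18 - y(-4, 6), -4)) = (817 + 93/263) + ((-6 + 16²) - (-4)*(18 - 3*6)) = 214964/263 + ((-6 + 256) - (-4)*(18 - 1*18)) = 214964/263 + (250 - (-4)*(18 - 18)) = 214964/263 + (250 - (-4)*0) = 214964/263 + (250 - 1*0) = 214964/263 + (250 + 0) = 214964/263 + 250 = 280714/263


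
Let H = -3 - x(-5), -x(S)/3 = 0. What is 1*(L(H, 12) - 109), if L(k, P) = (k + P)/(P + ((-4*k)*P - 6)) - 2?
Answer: -5547/50 ≈ -110.94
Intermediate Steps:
x(S) = 0 (x(S) = -3*0 = 0)
H = -3 (H = -3 - 1*0 = -3 + 0 = -3)
L(k, P) = -2 + (P + k)/(-6 + P - 4*P*k) (L(k, P) = (P + k)/(P + (-4*P*k - 6)) - 2 = (P + k)/(P + (-6 - 4*P*k)) - 2 = (P + k)/(-6 + P - 4*P*k) - 2 = -2 + (P + k)/(-6 + P - 4*P*k))
1*(L(H, 12) - 109) = 1*((-12 + 12 - 1*(-3) - 8*12*(-3))/(6 - 1*12 + 4*12*(-3)) - 109) = 1*((-12 + 12 + 3 + 288)/(6 - 12 - 144) - 109) = 1*(291/(-150) - 109) = 1*(-1/150*291 - 109) = 1*(-97/50 - 109) = 1*(-5547/50) = -5547/50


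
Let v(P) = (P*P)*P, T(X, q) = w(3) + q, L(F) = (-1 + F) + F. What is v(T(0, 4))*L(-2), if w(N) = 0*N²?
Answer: -320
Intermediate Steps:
w(N) = 0
L(F) = -1 + 2*F
T(X, q) = q (T(X, q) = 0 + q = q)
v(P) = P³ (v(P) = P²*P = P³)
v(T(0, 4))*L(-2) = 4³*(-1 + 2*(-2)) = 64*(-1 - 4) = 64*(-5) = -320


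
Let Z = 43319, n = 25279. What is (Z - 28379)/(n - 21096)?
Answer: 14940/4183 ≈ 3.5716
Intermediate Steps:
(Z - 28379)/(n - 21096) = (43319 - 28379)/(25279 - 21096) = 14940/4183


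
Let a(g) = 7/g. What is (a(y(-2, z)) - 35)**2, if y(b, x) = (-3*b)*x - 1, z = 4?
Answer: 636804/529 ≈ 1203.8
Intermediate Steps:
y(b, x) = -1 - 3*b*x (y(b, x) = -3*b*x - 1 = -1 - 3*b*x)
(a(y(-2, z)) - 35)**2 = (7/(-1 - 3*(-2)*4) - 35)**2 = (7/(-1 + 24) - 35)**2 = (7/23 - 35)**2 = (-798/23)**2 = 636804/529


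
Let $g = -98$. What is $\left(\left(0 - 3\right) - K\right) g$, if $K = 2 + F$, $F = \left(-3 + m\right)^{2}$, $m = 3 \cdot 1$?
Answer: $490$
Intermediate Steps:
$m = 3$
$F = 0$ ($F = \left(-3 + 3\right)^{2} = 0^{2} = 0$)
$K = 2$ ($K = 2 + 0 = 2$)
$\left(\left(0 - 3\right) - K\right) g = \left(\left(0 - 3\right) - 2\right) \left(-98\right) = \left(-3 - 2\right) \left(-98\right) = \left(-5\right) \left(-98\right) = 490$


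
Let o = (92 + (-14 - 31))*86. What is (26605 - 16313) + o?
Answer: 14334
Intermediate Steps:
o = 4042 (o = (92 - 45)*86 = 47*86 = 4042)
(26605 - 16313) + o = (26605 - 16313) + 4042 = 10292 + 4042 = 14334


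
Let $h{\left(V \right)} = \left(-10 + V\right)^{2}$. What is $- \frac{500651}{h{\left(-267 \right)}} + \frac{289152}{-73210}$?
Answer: $- \frac{29419501759}{2808665045} \approx -10.475$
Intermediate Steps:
$- \frac{500651}{h{\left(-267 \right)}} + \frac{289152}{-73210} = - \frac{500651}{\left(-10 - 267\right)^{2}} + \frac{289152}{-73210} = - \frac{500651}{\left(-277\right)^{2}} + 289152 \left(- \frac{1}{73210}\right) = - \frac{500651}{76729} - \frac{144576}{36605} = - \frac{29419501759}{2808665045}$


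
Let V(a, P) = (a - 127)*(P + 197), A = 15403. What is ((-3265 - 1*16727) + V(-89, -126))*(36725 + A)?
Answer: -1841577984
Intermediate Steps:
V(a, P) = (-127 + a)*(197 + P)
((-3265 - 1*16727) + V(-89, -126))*(36725 + A) = ((-3265 - 1*16727) + (-25019 - 127*(-126) + 197*(-89) - 126*(-89)))*(36725 + 15403) = ((-3265 - 16727) + (-25019 + 16002 - 17533 + 11214))*52128 = (-19992 - 15336)*52128 = -35328*52128 = -1841577984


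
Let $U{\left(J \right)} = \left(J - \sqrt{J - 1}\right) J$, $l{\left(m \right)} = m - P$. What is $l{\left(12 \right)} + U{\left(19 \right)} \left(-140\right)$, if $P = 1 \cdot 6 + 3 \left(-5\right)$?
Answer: $-50519 + 7980 \sqrt{2} \approx -39234.0$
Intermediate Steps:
$P = -9$ ($P = 6 - 15 = -9$)
$l{\left(m \right)} = 9 + m$ ($l{\left(m \right)} = m - -9 = m + 9 = 9 + m$)
$U{\left(J \right)} = J \left(J - \sqrt{-1 + J}\right)$ ($U{\left(J \right)} = \left(J - \sqrt{-1 + J}\right) J = J \left(J - \sqrt{-1 + J}\right)$)
$l{\left(12 \right)} + U{\left(19 \right)} \left(-140\right) = \left(9 + 12\right) + 19 \left(19 - \sqrt{-1 + 19}\right) \left(-140\right) = 21 + 19 \left(19 - \sqrt{18}\right) \left(-140\right) = 21 + 19 \left(19 - 3 \sqrt{2}\right) \left(-140\right) = 21 + \left(361 - 57 \sqrt{2}\right) \left(-140\right) = 21 - \left(50540 - 7980 \sqrt{2}\right) = -50519 + 7980 \sqrt{2}$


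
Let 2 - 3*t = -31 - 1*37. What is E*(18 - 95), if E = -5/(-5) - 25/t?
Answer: 11/2 ≈ 5.5000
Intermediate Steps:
t = 70/3 (t = 2/3 - (-31 - 1*37)/3 = 2/3 - (-31 - 37)/3 = 2/3 - 1/3*(-68) = 2/3 + 68/3 = 70/3 ≈ 23.333)
E = -1/14 (E = -5/(-5) - 25/70/3 = -5*(-1/5) - 25*3/70 = 1 - 15/14 = -1/14 ≈ -0.071429)
E*(18 - 95) = -(18 - 95)/14 = -1/14*(-77) = 11/2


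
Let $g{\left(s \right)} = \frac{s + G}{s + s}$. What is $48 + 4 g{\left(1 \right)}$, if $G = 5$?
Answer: $60$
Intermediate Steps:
$g{\left(s \right)} = \frac{5 + s}{2 s}$ ($g{\left(s \right)} = \frac{s + 5}{s + s} = \frac{5 + s}{2 s}$)
$48 + 4 g{\left(1 \right)} = 48 + 4 \frac{5 + 1}{2 \cdot 1} = 48 + 4 \cdot \frac{1}{2} \cdot 1 \cdot 6 = 48 + 4 \cdot 3 = 48 + 12 = 60$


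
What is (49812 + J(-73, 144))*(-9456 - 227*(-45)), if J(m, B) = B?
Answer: 37916604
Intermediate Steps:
(49812 + J(-73, 144))*(-9456 - 227*(-45)) = (49812 + 144)*(-9456 - 227*(-45)) = 49956*(-9456 + 10215) = 49956*759 = 37916604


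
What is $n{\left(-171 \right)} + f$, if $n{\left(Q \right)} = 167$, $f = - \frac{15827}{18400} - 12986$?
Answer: $- \frac{235885427}{18400} \approx -12820.0$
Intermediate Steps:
$f = - \frac{238958227}{18400}$ ($f = \left(-15827\right) \frac{1}{18400} - 12986 = - \frac{15827}{18400} - 12986 = - \frac{238958227}{18400} \approx -12987.0$)
$n{\left(-171 \right)} + f = 167 - \frac{238958227}{18400} = - \frac{235885427}{18400}$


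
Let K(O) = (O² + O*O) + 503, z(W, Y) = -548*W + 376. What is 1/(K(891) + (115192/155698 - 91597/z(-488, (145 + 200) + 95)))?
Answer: 20847962200/33112096977056947 ≈ 6.2962e-7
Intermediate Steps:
z(W, Y) = 376 - 548*W
K(O) = 503 + 2*O² (K(O) = (O² + O²) + 503 = 2*O² + 503 = 503 + 2*O²)
1/(K(891) + (115192/155698 - 91597/z(-488, (145 + 200) + 95))) = 1/((503 + 2*891²) + (115192/155698 - 91597/(376 - 548*(-488)))) = 1/((503 + 2*793881) + (115192*(1/155698) - 91597/(376 + 267424))) = 1/((503 + 1587762) + (57596/77849 - 91597/267800)) = 1/(1588265 + (57596/77849 - 91597*1/267800)) = 1/(1588265 + (57596/77849 - 91597/267800)) = 1/(1588265 + 8293473947/20847962200) = 1/(33112096977056947/20847962200) = 20847962200/33112096977056947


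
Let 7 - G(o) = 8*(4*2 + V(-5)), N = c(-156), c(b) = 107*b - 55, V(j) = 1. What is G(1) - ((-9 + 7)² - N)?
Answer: -16816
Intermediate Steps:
c(b) = -55 + 107*b
N = -16747 (N = -55 + 107*(-156) = -55 - 16692 = -16747)
G(o) = -65 (G(o) = 7 - 8*(4*2 + 1) = 7 - 8*(8 + 1) = 7 - 8*9 = 7 - 1*72 = 7 - 72 = -65)
G(1) - ((-9 + 7)² - N) = -65 - ((-9 + 7)² - 1*(-16747)) = -65 - ((-2)² + 16747) = -65 - (4 + 16747) = -65 - 1*16751 = -65 - 16751 = -16816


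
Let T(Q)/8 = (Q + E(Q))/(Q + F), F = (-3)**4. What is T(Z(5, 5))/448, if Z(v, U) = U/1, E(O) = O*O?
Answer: 15/2408 ≈ 0.0062292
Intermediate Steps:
F = 81
E(O) = O**2
Z(v, U) = U (Z(v, U) = U*1 = U)
T(Q) = 8*(Q + Q**2)/(81 + Q) (T(Q) = 8*((Q + Q**2)/(Q + 81)) = 8*((Q + Q**2)/(81 + Q)) = 8*(Q + Q**2)/(81 + Q))
T(Z(5, 5))/448 = (8*5*(1 + 5)/(81 + 5))/448 = (8*5*6/86)*(1/448) = (8*5*(1/86)*6)*(1/448) = (120/43)*(1/448) = 15/2408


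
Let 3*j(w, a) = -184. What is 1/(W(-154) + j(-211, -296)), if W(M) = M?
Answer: -3/646 ≈ -0.0046440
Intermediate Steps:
j(w, a) = -184/3 (j(w, a) = (⅓)*(-184) = -184/3)
1/(W(-154) + j(-211, -296)) = 1/(-154 - 184/3) = 1/(-646/3) = -3/646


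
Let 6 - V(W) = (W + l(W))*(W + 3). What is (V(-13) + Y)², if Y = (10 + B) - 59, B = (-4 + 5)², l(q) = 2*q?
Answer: 186624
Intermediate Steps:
V(W) = 6 - 3*W*(3 + W) (V(W) = 6 - (W + 2*W)*(W + 3) = 6 - 3*W*(3 + W))
B = 1 (B = 1² = 1)
Y = -48 (Y = (10 + 1) - 59 = 11 - 59 = -48)
(V(-13) + Y)² = ((6 - 9*(-13) - 3*(-13)²) - 48)² = ((6 + 117 - 3*169) - 48)² = ((6 + 117 - 507) - 48)² = (-384 - 48)² = (-432)² = 186624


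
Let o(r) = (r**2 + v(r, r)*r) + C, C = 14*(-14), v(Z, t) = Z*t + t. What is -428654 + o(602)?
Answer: 218463166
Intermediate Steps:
v(Z, t) = t + Z*t
C = -196
o(r) = -196 + r**2 + r**2*(1 + r) (o(r) = (r**2 + (r*(1 + r))*r) - 196 = (r**2 + r**2*(1 + r)) - 196 = -196 + r**2 + r**2*(1 + r))
-428654 + o(602) = -428654 + (-196 + 602**3 + 2*602**2) = -428654 + (-196 + 218167208 + 2*362404) = -428654 + (-196 + 218167208 + 724808) = -428654 + 218891820 = 218463166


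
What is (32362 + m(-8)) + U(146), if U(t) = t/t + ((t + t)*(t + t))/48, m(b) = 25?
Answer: 102493/3 ≈ 34164.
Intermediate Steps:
U(t) = 1 + t**2/12 (U(t) = 1 + ((2*t)*(2*t))*(1/48) = 1 + (4*t**2)*(1/48) = 1 + t**2/12)
(32362 + m(-8)) + U(146) = (32362 + 25) + (1 + (1/12)*146**2) = 32387 + (1 + (1/12)*21316) = 32387 + (1 + 5329/3) = 32387 + 5332/3 = 102493/3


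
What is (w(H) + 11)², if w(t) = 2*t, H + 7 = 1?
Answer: 1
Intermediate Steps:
H = -6 (H = -7 + 1 = -6)
(w(H) + 11)² = (2*(-6) + 11)² = (-12 + 11)² = (-1)² = 1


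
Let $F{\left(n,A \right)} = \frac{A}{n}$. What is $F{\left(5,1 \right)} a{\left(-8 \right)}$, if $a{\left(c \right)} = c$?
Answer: $- \frac{8}{5} \approx -1.6$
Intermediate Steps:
$F{\left(5,1 \right)} a{\left(-8 \right)} = 1 \cdot \frac{1}{5} \left(-8\right) = \frac{1}{5} \left(-8\right) = - \frac{8}{5}$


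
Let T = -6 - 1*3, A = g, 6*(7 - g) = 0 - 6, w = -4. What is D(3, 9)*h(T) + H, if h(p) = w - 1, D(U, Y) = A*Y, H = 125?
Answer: -235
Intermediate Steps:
g = 8 (g = 7 - (0 - 6)/6 = 7 - ⅙*(-6) = 7 + 1 = 8)
A = 8
T = -9 (T = -6 - 3 = -9)
D(U, Y) = 8*Y
h(p) = -5 (h(p) = -4 - 1 = -5)
D(3, 9)*h(T) + H = (8*9)*(-5) + 125 = 72*(-5) + 125 = -360 + 125 = -235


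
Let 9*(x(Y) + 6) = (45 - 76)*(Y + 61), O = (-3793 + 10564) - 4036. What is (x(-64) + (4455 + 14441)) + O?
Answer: 64906/3 ≈ 21635.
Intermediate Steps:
O = 2735 (O = 6771 - 4036 = 2735)
x(Y) = -1945/9 - 31*Y/9 (x(Y) = -6 + ((45 - 76)*(Y + 61))/9 = -6 + (-31*(61 + Y))/9 = -6 + (-1891 - 31*Y)/9 = -6 + (-1891/9 - 31*Y/9) = -1945/9 - 31*Y/9)
(x(-64) + (4455 + 14441)) + O = ((-1945/9 - 31/9*(-64)) + (4455 + 14441)) + 2735 = ((-1945/9 + 1984/9) + 18896) + 2735 = (13/3 + 18896) + 2735 = 56701/3 + 2735 = 64906/3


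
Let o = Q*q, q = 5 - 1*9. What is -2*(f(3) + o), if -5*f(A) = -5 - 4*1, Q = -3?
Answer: -138/5 ≈ -27.600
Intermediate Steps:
f(A) = 9/5 (f(A) = -(-5 - 4*1)/5 = -(-5 - 4)/5 = -⅕*(-9) = 9/5)
q = -4 (q = 5 - 9 = -4)
o = 12 (o = -3*(-4) = 12)
-2*(f(3) + o) = -2*(9/5 + 12) = -2*69/5 = -138/5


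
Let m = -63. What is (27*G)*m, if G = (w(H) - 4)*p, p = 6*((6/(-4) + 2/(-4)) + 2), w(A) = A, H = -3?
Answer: 0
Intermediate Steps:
p = 0 (p = 6*((6*(-1/4) + 2*(-1/4)) + 2) = 6*((-3/2 - 1/2) + 2) = 6*(-2 + 2) = 6*0 = 0)
G = 0 (G = (-3 - 4)*0 = -7*0 = 0)
(27*G)*m = (27*0)*(-63) = 0*(-63) = 0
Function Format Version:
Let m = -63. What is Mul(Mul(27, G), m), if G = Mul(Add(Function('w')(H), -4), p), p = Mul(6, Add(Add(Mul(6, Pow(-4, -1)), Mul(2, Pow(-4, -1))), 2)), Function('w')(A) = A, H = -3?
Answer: 0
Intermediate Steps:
p = 0 (p = Mul(6, Add(Add(Mul(6, Rational(-1, 4)), Mul(2, Rational(-1, 4))), 2)) = Mul(6, Add(Add(Rational(-3, 2), Rational(-1, 2)), 2)) = Mul(6, Add(-2, 2)) = Mul(6, 0) = 0)
G = 0 (G = Mul(Add(-3, -4), 0) = Mul(-7, 0) = 0)
Mul(Mul(27, G), m) = Mul(Mul(27, 0), -63) = Mul(0, -63) = 0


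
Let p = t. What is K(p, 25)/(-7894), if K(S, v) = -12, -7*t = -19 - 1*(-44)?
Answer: 6/3947 ≈ 0.0015201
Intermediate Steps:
t = -25/7 (t = -(-19 - 1*(-44))/7 = -(-19 + 44)/7 = -⅐*25 = -25/7 ≈ -3.5714)
p = -25/7 ≈ -3.5714
K(p, 25)/(-7894) = -12/(-7894) = -12*(-1/7894) = 6/3947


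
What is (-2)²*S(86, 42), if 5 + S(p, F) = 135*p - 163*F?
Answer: 19036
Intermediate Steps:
S(p, F) = -5 - 163*F + 135*p (S(p, F) = -5 + (135*p - 163*F) = -5 + (-163*F + 135*p) = -5 - 163*F + 135*p)
(-2)²*S(86, 42) = (-2)²*(-5 - 163*42 + 135*86) = 4*(-5 - 6846 + 11610) = 4*4759 = 19036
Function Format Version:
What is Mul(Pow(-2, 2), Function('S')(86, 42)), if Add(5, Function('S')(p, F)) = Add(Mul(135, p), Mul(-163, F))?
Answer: 19036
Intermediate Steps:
Function('S')(p, F) = Add(-5, Mul(-163, F), Mul(135, p)) (Function('S')(p, F) = Add(-5, Add(Mul(135, p), Mul(-163, F))) = Add(-5, Add(Mul(-163, F), Mul(135, p))) = Add(-5, Mul(-163, F), Mul(135, p)))
Mul(Pow(-2, 2), Function('S')(86, 42)) = Mul(Pow(-2, 2), Add(-5, Mul(-163, 42), Mul(135, 86))) = Mul(4, Add(-5, -6846, 11610)) = Mul(4, 4759) = 19036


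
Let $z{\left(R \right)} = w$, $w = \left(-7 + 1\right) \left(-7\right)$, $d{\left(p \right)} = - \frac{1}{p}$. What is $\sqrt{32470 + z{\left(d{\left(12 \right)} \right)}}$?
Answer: $16 \sqrt{127} \approx 180.31$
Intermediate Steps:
$w = 42$ ($w = \left(-6\right) \left(-7\right) = 42$)
$z{\left(R \right)} = 42$
$\sqrt{32470 + z{\left(d{\left(12 \right)} \right)}} = \sqrt{32470 + 42} = \sqrt{32512} = 16 \sqrt{127}$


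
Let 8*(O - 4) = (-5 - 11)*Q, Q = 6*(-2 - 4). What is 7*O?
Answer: 532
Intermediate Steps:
Q = -36 (Q = 6*(-6) = -36)
O = 76 (O = 4 + ((-5 - 11)*(-36))/8 = 4 + (-16*(-36))/8 = 4 + (⅛)*576 = 4 + 72 = 76)
7*O = 7*76 = 532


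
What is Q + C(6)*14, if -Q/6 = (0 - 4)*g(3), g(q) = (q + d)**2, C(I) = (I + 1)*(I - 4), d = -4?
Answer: 220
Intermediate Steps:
C(I) = (1 + I)*(-4 + I)
g(q) = (-4 + q)**2 (g(q) = (q - 4)**2 = (-4 + q)**2)
Q = 24 (Q = -6*(0 - 4)*(-4 + 3)**2 = -(-24)*(-1)**2 = -(-24) = -6*(-4) = 24)
Q + C(6)*14 = 24 + (-4 + 6**2 - 3*6)*14 = 24 + (-4 + 36 - 18)*14 = 24 + 14*14 = 24 + 196 = 220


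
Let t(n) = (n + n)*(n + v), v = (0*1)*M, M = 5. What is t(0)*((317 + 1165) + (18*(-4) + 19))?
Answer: 0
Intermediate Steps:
v = 0 (v = (0*1)*5 = 0*5 = 0)
t(n) = 2*n² (t(n) = (n + n)*(n + 0) = (2*n)*n = 2*n²)
t(0)*((317 + 1165) + (18*(-4) + 19)) = (2*0²)*((317 + 1165) + (18*(-4) + 19)) = (2*0)*(1482 + (-72 + 19)) = 0*(1482 - 53) = 0*1429 = 0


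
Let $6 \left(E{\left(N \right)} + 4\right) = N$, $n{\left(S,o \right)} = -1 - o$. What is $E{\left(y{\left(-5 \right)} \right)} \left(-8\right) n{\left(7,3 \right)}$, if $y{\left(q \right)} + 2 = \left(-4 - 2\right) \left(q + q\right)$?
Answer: $\frac{544}{3} \approx 181.33$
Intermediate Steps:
$y{\left(q \right)} = -2 - 12 q$ ($y{\left(q \right)} = -2 + \left(-4 - 2\right) \left(q + q\right) = -2 - 6 \cdot 2 q = -2 - 12 q$)
$E{\left(N \right)} = -4 + \frac{N}{6}$
$E{\left(y{\left(-5 \right)} \right)} \left(-8\right) n{\left(7,3 \right)} = \left(-4 + \frac{-2 - -60}{6}\right) \left(-8\right) \left(-1 - 3\right) = \left(-4 + \frac{-2 + 60}{6}\right) \left(-8\right) \left(-1 - 3\right) = \left(-4 + \frac{1}{6} \cdot 58\right) \left(-8\right) \left(-4\right) = \left(-4 + \frac{29}{3}\right) \left(-8\right) \left(-4\right) = \frac{17}{3} \left(-8\right) \left(-4\right) = \left(- \frac{136}{3}\right) \left(-4\right) = \frac{544}{3}$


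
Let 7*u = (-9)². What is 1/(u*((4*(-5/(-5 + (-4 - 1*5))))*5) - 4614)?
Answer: -49/222036 ≈ -0.00022069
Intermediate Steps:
u = 81/7 (u = (⅐)*(-9)² = (⅐)*81 = 81/7 ≈ 11.571)
1/(u*((4*(-5/(-5 + (-4 - 1*5))))*5) - 4614) = 1/(81*((4*(-5/(-5 + (-4 - 1*5))))*5)/7 - 4614) = 1/(81*((4*(-5/(-5 + (-4 - 5))))*5)/7 - 4614) = 1/(81*((4*(-5/(-5 - 9)))*5)/7 - 4614) = 1/(81*((4*(-5/(-14)))*5)/7 - 4614) = 1/(81*((4*(-1/14*(-5)))*5)/7 - 4614) = 1/(81*((4*(5/14))*5)/7 - 4614) = 1/(81*((10/7)*5)/7 - 4614) = 1/((81/7)*(50/7) - 4614) = 1/(4050/49 - 4614) = 1/(-222036/49) = -49/222036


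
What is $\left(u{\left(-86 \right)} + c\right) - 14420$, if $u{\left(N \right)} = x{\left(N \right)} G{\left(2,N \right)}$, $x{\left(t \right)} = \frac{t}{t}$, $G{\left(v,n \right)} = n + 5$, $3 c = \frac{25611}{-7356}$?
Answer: $- \frac{106677893}{7356} \approx -14502.0$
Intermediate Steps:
$c = - \frac{8537}{7356}$ ($c = \frac{25611 \frac{1}{-7356}}{3} = \frac{25611 \left(- \frac{1}{7356}\right)}{3} = \frac{1}{3} \left(- \frac{8537}{2452}\right) = - \frac{8537}{7356} \approx -1.1605$)
$G{\left(v,n \right)} = 5 + n$
$x{\left(t \right)} = 1$
$u{\left(N \right)} = 5 + N$ ($u{\left(N \right)} = 1 \left(5 + N\right) = 5 + N$)
$\left(u{\left(-86 \right)} + c\right) - 14420 = \left(\left(5 - 86\right) - \frac{8537}{7356}\right) - 14420 = \left(-81 - \frac{8537}{7356}\right) - 14420 = - \frac{604373}{7356} - 14420 = - \frac{106677893}{7356}$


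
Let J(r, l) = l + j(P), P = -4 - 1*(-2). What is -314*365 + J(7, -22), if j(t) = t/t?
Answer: -114631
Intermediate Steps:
P = -2 (P = -4 + 2 = -2)
j(t) = 1
J(r, l) = 1 + l (J(r, l) = l + 1 = 1 + l)
-314*365 + J(7, -22) = -314*365 + (1 - 22) = -114610 - 21 = -114631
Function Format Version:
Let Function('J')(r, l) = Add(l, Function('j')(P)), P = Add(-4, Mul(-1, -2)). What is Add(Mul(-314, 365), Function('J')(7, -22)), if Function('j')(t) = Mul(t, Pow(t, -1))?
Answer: -114631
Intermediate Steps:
P = -2 (P = Add(-4, 2) = -2)
Function('j')(t) = 1
Function('J')(r, l) = Add(1, l) (Function('J')(r, l) = Add(l, 1) = Add(1, l))
Add(Mul(-314, 365), Function('J')(7, -22)) = Add(Mul(-314, 365), Add(1, -22)) = Add(-114610, -21) = -114631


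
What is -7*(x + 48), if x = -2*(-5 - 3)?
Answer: -448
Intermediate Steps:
x = 16 (x = -2*(-8) = 16)
-7*(x + 48) = -7*(16 + 48) = -7*64 = -448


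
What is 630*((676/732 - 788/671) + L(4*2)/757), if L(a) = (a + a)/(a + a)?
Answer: -79857120/507947 ≈ -157.22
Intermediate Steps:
L(a) = 1 (L(a) = (2*a)/((2*a)) = (2*a)*(1/(2*a)) = 1)
630*((676/732 - 788/671) + L(4*2)/757) = 630*((676/732 - 788/671) + 1/757) = 630*((676*(1/732) - 788*1/671) + 1*(1/757)) = 630*((169/183 - 788/671) + 1/757) = 630*(-505/2013 + 1/757) = 630*(-380272/1523841) = -79857120/507947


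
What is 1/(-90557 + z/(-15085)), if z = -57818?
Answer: -15085/1365994527 ≈ -1.1043e-5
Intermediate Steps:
1/(-90557 + z/(-15085)) = 1/(-90557 - 57818/(-15085)) = 1/(-90557 - 57818*(-1/15085)) = 1/(-90557 + 57818/15085) = 1/(-1365994527/15085) = -15085/1365994527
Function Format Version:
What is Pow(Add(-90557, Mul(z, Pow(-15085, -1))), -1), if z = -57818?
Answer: Rational(-15085, 1365994527) ≈ -1.1043e-5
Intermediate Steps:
Pow(Add(-90557, Mul(z, Pow(-15085, -1))), -1) = Pow(Add(-90557, Mul(-57818, Pow(-15085, -1))), -1) = Pow(Add(-90557, Mul(-57818, Rational(-1, 15085))), -1) = Pow(Add(-90557, Rational(57818, 15085)), -1) = Pow(Rational(-1365994527, 15085), -1) = Rational(-15085, 1365994527)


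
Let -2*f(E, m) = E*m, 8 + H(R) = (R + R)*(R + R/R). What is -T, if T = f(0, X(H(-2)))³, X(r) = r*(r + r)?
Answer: 0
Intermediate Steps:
H(R) = -8 + 2*R*(1 + R) (H(R) = -8 + (R + R)*(R + R/R) = -8 + (2*R)*(R + 1) = -8 + (2*R)*(1 + R) = -8 + 2*R*(1 + R))
X(r) = 2*r² (X(r) = r*(2*r) = 2*r²)
f(E, m) = -E*m/2
T = 0 (T = (-½*0*2*(-8 + 2*(-2) + 2*(-2)²)²)³ = (-½*0*2*(-8 - 4 + 2*4)²)³ = (-½*0*2*(-8 - 4 + 8)²)³ = (-½*0*2*(-4)²)³ = (-½*0*2*16)³ = (-½*0*32)³ = 0³ = 0)
-T = -1*0 = 0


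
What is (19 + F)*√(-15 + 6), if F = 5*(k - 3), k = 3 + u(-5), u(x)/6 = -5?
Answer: -393*I ≈ -393.0*I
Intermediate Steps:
u(x) = -30 (u(x) = 6*(-5) = -30)
k = -27 (k = 3 - 30 = -27)
F = -150 (F = 5*(-27 - 3) = 5*(-30) = -150)
(19 + F)*√(-15 + 6) = (19 - 150)*√(-15 + 6) = -393*I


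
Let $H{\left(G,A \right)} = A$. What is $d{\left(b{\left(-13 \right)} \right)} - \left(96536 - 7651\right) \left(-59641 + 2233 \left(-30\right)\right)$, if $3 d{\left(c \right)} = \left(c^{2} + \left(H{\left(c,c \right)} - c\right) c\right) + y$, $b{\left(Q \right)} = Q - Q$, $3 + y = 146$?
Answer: $\frac{33766789448}{3} \approx 1.1256 \cdot 10^{10}$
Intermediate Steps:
$y = 143$ ($y = -3 + 146 = 143$)
$b{\left(Q \right)} = 0$
$d{\left(c \right)} = \frac{143}{3} + \frac{c^{2}}{3}$ ($d{\left(c \right)} = \frac{\left(c^{2} + \left(c - c\right) c\right) + 143}{3} = \frac{\left(c^{2} + 0 c\right) + 143}{3} = \frac{\left(c^{2} + 0\right) + 143}{3} = \frac{c^{2} + 143}{3} = \frac{143 + c^{2}}{3} = \frac{143}{3} + \frac{c^{2}}{3}$)
$d{\left(b{\left(-13 \right)} \right)} - \left(96536 - 7651\right) \left(-59641 + 2233 \left(-30\right)\right) = \left(\frac{143}{3} + \frac{0^{2}}{3}\right) - \left(96536 - 7651\right) \left(-59641 + 2233 \left(-30\right)\right) = \left(\frac{143}{3} + \frac{1}{3} \cdot 0\right) - 88885 \left(-59641 - 66990\right) = \left(\frac{143}{3} + 0\right) - 88885 \left(-126631\right) = \frac{143}{3} - -11255596435 = \frac{143}{3} + 11255596435 = \frac{33766789448}{3}$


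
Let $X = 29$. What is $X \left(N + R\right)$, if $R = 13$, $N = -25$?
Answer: $-348$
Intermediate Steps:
$X \left(N + R\right) = 29 \left(-25 + 13\right) = 29 \left(-12\right) = -348$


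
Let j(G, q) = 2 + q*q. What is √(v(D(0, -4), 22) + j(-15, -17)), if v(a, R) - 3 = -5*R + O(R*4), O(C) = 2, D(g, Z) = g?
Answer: √186 ≈ 13.638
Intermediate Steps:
j(G, q) = 2 + q²
v(a, R) = 5 - 5*R (v(a, R) = 3 + (-5*R + 2) = 3 + (2 - 5*R) = 5 - 5*R)
√(v(D(0, -4), 22) + j(-15, -17)) = √((5 - 5*22) + (2 + (-17)²)) = √((5 - 110) + (2 + 289)) = √(-105 + 291) = √186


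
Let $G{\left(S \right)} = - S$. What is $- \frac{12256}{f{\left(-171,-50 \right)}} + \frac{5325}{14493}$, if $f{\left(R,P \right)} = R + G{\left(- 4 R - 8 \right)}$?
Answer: $\frac{60712161}{4091857} \approx 14.837$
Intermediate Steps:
$f{\left(R,P \right)} = 8 + 5 R$ ($f{\left(R,P \right)} = R - \left(- 4 R - 8\right) = R - \left(-8 - 4 R\right) = R + \left(8 + 4 R\right) = 8 + 5 R$)
$- \frac{12256}{f{\left(-171,-50 \right)}} + \frac{5325}{14493} = - \frac{12256}{8 + 5 \left(-171\right)} + \frac{5325}{14493} = - \frac{12256}{8 - 855} + 5325 \cdot \frac{1}{14493} = - \frac{12256}{-847} + \frac{1775}{4831} = \left(-12256\right) \left(- \frac{1}{847}\right) + \frac{1775}{4831} = \frac{12256}{847} + \frac{1775}{4831} = \frac{60712161}{4091857}$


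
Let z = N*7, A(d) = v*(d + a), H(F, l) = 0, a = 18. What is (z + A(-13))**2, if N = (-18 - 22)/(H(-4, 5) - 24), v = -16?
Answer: 42025/9 ≈ 4669.4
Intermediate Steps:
N = 5/3 (N = (-18 - 22)/(0 - 24) = -40/(-24) = -40*(-1/24) = 5/3 ≈ 1.6667)
A(d) = -288 - 16*d (A(d) = -16*(d + 18) = -16*(18 + d) = -288 - 16*d)
z = 35/3 (z = (5/3)*7 = 35/3 ≈ 11.667)
(z + A(-13))**2 = (35/3 + (-288 - 16*(-13)))**2 = (35/3 + (-288 + 208))**2 = (35/3 - 80)**2 = (-205/3)**2 = 42025/9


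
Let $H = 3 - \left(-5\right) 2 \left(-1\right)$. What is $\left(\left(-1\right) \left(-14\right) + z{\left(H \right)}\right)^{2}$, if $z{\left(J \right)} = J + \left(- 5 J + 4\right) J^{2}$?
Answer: $3678724$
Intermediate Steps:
$H = -7$ ($H = 3 - \left(-10\right) \left(-1\right) = 3 - 10 = -7$)
$z{\left(J \right)} = J + J^{2} \left(4 - 5 J\right)$ ($z{\left(J \right)} = J + \left(4 - 5 J\right) J^{2} = J + J^{2} \left(4 - 5 J\right)$)
$\left(\left(-1\right) \left(-14\right) + z{\left(H \right)}\right)^{2} = \left(\left(-1\right) \left(-14\right) - 7 \left(1 - 5 \left(-7\right)^{2} + 4 \left(-7\right)\right)\right)^{2} = \left(14 - 7 \left(1 - 245 - 28\right)\right)^{2} = \left(14 - -1904\right)^{2} = \left(14 + 1904\right)^{2} = 1918^{2} = 3678724$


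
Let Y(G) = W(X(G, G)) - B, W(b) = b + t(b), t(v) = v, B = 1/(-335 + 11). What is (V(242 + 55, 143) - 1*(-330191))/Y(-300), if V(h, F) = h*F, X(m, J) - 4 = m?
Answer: -120742488/191807 ≈ -629.50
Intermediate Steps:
X(m, J) = 4 + m
B = -1/324 (B = 1/(-324) = -1/324 ≈ -0.0030864)
W(b) = 2*b (W(b) = b + b = 2*b)
V(h, F) = F*h
Y(G) = 2593/324 + 2*G (Y(G) = 2*(4 + G) - 1*(-1/324) = (8 + 2*G) + 1/324 = 2593/324 + 2*G)
(V(242 + 55, 143) - 1*(-330191))/Y(-300) = (143*(242 + 55) - 1*(-330191))/(2593/324 + 2*(-300)) = (143*297 + 330191)/(2593/324 - 600) = (42471 + 330191)/(-191807/324) = 372662*(-324/191807) = -120742488/191807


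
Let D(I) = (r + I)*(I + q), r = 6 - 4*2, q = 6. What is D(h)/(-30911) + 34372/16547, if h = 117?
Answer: 828415577/511484317 ≈ 1.6196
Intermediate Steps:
r = -2 (r = 6 - 8 = -2)
D(I) = (-2 + I)*(6 + I) (D(I) = (-2 + I)*(I + 6) = (-2 + I)*(6 + I))
D(h)/(-30911) + 34372/16547 = (-12 + 117² + 4*117)/(-30911) + 34372/16547 = (-12 + 13689 + 468)*(-1/30911) + 34372*(1/16547) = 14145*(-1/30911) + 34372/16547 = -14145/30911 + 34372/16547 = 828415577/511484317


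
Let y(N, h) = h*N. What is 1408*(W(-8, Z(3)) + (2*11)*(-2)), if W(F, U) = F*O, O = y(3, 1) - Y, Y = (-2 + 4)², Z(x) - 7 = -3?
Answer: -50688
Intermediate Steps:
y(N, h) = N*h
Z(x) = 4 (Z(x) = 7 - 3 = 4)
Y = 4 (Y = 2² = 4)
O = -1 (O = 3*1 - 1*4 = 3 - 4 = -1)
W(F, U) = -F (W(F, U) = F*(-1) = -F)
1408*(W(-8, Z(3)) + (2*11)*(-2)) = 1408*(-1*(-8) + (2*11)*(-2)) = 1408*(8 + 22*(-2)) = 1408*(8 - 44) = 1408*(-36) = -50688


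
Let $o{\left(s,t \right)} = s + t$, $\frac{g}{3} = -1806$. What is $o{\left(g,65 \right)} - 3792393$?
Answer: $-3797746$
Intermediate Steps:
$g = -5418$ ($g = 3 \left(-1806\right) = -5418$)
$o{\left(g,65 \right)} - 3792393 = \left(-5418 + 65\right) - 3792393 = -5353 - 3792393 = -3797746$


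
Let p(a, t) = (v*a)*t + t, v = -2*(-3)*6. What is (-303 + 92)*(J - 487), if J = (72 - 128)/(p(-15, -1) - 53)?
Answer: 24975859/243 ≈ 1.0278e+5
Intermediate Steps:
v = 36 (v = 6*6 = 36)
p(a, t) = t + 36*a*t (p(a, t) = (36*a)*t + t = 36*a*t + t = t + 36*a*t)
J = -28/243 (J = (72 - 128)/(-(1 + 36*(-15)) - 53) = -56/(-(1 - 540) - 53) = -56/(-1*(-539) - 53) = -56/(539 - 53) = -56/486 = -56*1/486 = -28/243 ≈ -0.11523)
(-303 + 92)*(J - 487) = (-303 + 92)*(-28/243 - 487) = -211*(-118369/243) = 24975859/243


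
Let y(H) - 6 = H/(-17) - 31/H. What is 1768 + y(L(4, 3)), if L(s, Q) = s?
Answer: 120089/68 ≈ 1766.0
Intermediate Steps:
y(H) = 6 - 31/H - H/17 (y(H) = 6 + (H/(-17) - 31/H) = 6 + (H*(-1/17) - 31/H) = 6 + (-H/17 - 31/H) = 6 + (-31/H - H/17) = 6 - 31/H - H/17)
1768 + y(L(4, 3)) = 1768 + (6 - 31/4 - 1/17*4) = 1768 + (6 - 31*¼ - 4/17) = 1768 + (6 - 31/4 - 4/17) = 1768 - 135/68 = 120089/68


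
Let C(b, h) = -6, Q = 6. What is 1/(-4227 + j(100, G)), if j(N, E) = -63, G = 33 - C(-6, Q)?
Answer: -1/4290 ≈ -0.00023310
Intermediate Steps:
G = 39 (G = 33 - 1*(-6) = 33 + 6 = 39)
1/(-4227 + j(100, G)) = 1/(-4227 - 63) = 1/(-4290) = -1/4290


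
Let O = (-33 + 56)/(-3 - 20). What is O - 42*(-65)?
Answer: 2729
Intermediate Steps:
O = -1 (O = 23/(-23) = 23*(-1/23) = -1)
O - 42*(-65) = -1 - 42*(-65) = -1 + 2730 = 2729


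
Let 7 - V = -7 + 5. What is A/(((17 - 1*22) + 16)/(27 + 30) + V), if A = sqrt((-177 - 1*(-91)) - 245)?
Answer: 57*I*sqrt(331)/524 ≈ 1.9791*I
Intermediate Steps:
V = 9 (V = 7 - (-7 + 5) = 7 - 1*(-2) = 7 + 2 = 9)
A = I*sqrt(331) (A = sqrt((-177 + 91) - 245) = sqrt(-86 - 245) = sqrt(-331) = I*sqrt(331) ≈ 18.193*I)
A/(((17 - 1*22) + 16)/(27 + 30) + V) = (I*sqrt(331))/(((17 - 1*22) + 16)/(27 + 30) + 9) = (I*sqrt(331))/(((17 - 22) + 16)/57 + 9) = (I*sqrt(331))/((-5 + 16)*(1/57) + 9) = (I*sqrt(331))/(11*(1/57) + 9) = (I*sqrt(331))/(11/57 + 9) = (I*sqrt(331))/(524/57) = 57*(I*sqrt(331))/524 = 57*I*sqrt(331)/524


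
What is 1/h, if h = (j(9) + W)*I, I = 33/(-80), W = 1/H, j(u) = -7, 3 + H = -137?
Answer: 11200/32373 ≈ 0.34597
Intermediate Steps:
H = -140 (H = -3 - 137 = -140)
W = -1/140 (W = 1/(-140) = -1/140 ≈ -0.0071429)
I = -33/80 (I = 33*(-1/80) = -33/80 ≈ -0.41250)
h = 32373/11200 (h = (-7 - 1/140)*(-33/80) = -981/140*(-33/80) = 32373/11200 ≈ 2.8904)
1/h = 1/(32373/11200) = 11200/32373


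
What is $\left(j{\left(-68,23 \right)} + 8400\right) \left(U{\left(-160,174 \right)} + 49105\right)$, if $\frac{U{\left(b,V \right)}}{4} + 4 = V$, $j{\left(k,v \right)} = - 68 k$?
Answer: $648399840$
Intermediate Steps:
$U{\left(b,V \right)} = -16 + 4 V$
$\left(j{\left(-68,23 \right)} + 8400\right) \left(U{\left(-160,174 \right)} + 49105\right) = \left(\left(-68\right) \left(-68\right) + 8400\right) \left(\left(-16 + 4 \cdot 174\right) + 49105\right) = \left(4624 + 8400\right) \left(\left(-16 + 696\right) + 49105\right) = 13024 \left(680 + 49105\right) = 13024 \cdot 49785 = 648399840$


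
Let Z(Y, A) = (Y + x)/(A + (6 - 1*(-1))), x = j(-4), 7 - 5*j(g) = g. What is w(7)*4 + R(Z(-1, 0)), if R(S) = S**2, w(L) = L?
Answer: 34336/1225 ≈ 28.029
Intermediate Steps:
j(g) = 7/5 - g/5
x = 11/5 (x = 7/5 - 1/5*(-4) = 7/5 + 4/5 = 11/5 ≈ 2.2000)
Z(Y, A) = (11/5 + Y)/(7 + A) (Z(Y, A) = (Y + 11/5)/(A + (6 - 1*(-1))) = (11/5 + Y)/(A + (6 + 1)) = (11/5 + Y)/(A + 7) = (11/5 + Y)/(7 + A))
w(7)*4 + R(Z(-1, 0)) = 7*4 + ((11/5 - 1)/(7 + 0))**2 = 28 + ((6/5)/7)**2 = 28 + ((1/7)*(6/5))**2 = 28 + (6/35)**2 = 28 + 36/1225 = 34336/1225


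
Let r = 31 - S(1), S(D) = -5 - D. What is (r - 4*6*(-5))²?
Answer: 24649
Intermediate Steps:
r = 37 (r = 31 - (-5 - 1*1) = 31 - (-5 - 1) = 31 - 1*(-6) = 31 + 6 = 37)
(r - 4*6*(-5))² = (37 - 4*6*(-5))² = (37 - 24*(-5))² = (37 + 120)² = 157² = 24649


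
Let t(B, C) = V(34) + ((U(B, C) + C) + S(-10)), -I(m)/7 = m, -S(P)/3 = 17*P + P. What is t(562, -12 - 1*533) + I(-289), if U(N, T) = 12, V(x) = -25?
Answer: 2005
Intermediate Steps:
S(P) = -54*P (S(P) = -3*(17*P + P) = -54*P)
I(m) = -7*m
t(B, C) = 527 + C (t(B, C) = -25 + ((12 + C) - 54*(-10)) = -25 + ((12 + C) + 540) = -25 + (552 + C) = 527 + C)
t(562, -12 - 1*533) + I(-289) = (527 + (-12 - 1*533)) - 7*(-289) = (527 + (-12 - 533)) + 2023 = (527 - 545) + 2023 = -18 + 2023 = 2005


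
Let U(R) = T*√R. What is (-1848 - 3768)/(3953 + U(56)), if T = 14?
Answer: -22200048/15615233 + 157248*√14/15615233 ≈ -1.3840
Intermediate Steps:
U(R) = 14*√R
(-1848 - 3768)/(3953 + U(56)) = (-1848 - 3768)/(3953 + 14*√56) = -5616/(3953 + 14*(2*√14)) = -5616/(3953 + 28*√14)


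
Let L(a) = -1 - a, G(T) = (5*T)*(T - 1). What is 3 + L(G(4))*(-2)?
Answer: 125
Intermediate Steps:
G(T) = 5*T*(-1 + T) (G(T) = (5*T)*(-1 + T) = 5*T*(-1 + T))
3 + L(G(4))*(-2) = 3 + (-1 - 5*4*(-1 + 4))*(-2) = 3 + (-1 - 5*4*3)*(-2) = 3 + (-1 - 1*60)*(-2) = 3 + (-1 - 60)*(-2) = 3 - 61*(-2) = 3 + 122 = 125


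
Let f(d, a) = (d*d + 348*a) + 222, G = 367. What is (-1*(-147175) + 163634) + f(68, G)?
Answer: 443371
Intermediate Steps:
f(d, a) = 222 + d**2 + 348*a (f(d, a) = (d**2 + 348*a) + 222 = 222 + d**2 + 348*a)
(-1*(-147175) + 163634) + f(68, G) = (-1*(-147175) + 163634) + (222 + 68**2 + 348*367) = (147175 + 163634) + (222 + 4624 + 127716) = 310809 + 132562 = 443371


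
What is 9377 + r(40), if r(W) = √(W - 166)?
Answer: 9377 + 3*I*√14 ≈ 9377.0 + 11.225*I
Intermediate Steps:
r(W) = √(-166 + W)
9377 + r(40) = 9377 + √(-166 + 40) = 9377 + √(-126) = 9377 + 3*I*√14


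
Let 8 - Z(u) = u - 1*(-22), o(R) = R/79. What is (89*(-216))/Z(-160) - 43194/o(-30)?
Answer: 41468573/365 ≈ 1.1361e+5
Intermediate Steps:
o(R) = R/79 (o(R) = R*(1/79) = R/79)
Z(u) = -14 - u (Z(u) = 8 - (u - 1*(-22)) = 8 - (u + 22) = 8 - (22 + u) = 8 + (-22 - u) = -14 - u)
(89*(-216))/Z(-160) - 43194/o(-30) = (89*(-216))/(-14 - 1*(-160)) - 43194/((1/79)*(-30)) = -19224/(-14 + 160) - 43194/(-30/79) = -19224/146 - 43194*(-79/30) = -19224*1/146 + 568721/5 = -9612/73 + 568721/5 = 41468573/365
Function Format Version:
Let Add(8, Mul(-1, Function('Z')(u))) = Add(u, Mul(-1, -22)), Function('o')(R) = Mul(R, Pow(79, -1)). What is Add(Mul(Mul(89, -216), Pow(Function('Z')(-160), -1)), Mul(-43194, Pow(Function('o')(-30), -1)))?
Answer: Rational(41468573, 365) ≈ 1.1361e+5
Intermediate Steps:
Function('o')(R) = Mul(Rational(1, 79), R) (Function('o')(R) = Mul(R, Rational(1, 79)) = Mul(Rational(1, 79), R))
Function('Z')(u) = Add(-14, Mul(-1, u)) (Function('Z')(u) = Add(8, Mul(-1, Add(u, Mul(-1, -22)))) = Add(8, Mul(-1, Add(u, 22))) = Add(8, Mul(-1, Add(22, u))) = Add(8, Add(-22, Mul(-1, u))) = Add(-14, Mul(-1, u)))
Add(Mul(Mul(89, -216), Pow(Function('Z')(-160), -1)), Mul(-43194, Pow(Function('o')(-30), -1))) = Add(Mul(Mul(89, -216), Pow(Add(-14, Mul(-1, -160)), -1)), Mul(-43194, Pow(Mul(Rational(1, 79), -30), -1))) = Add(Mul(-19224, Pow(Add(-14, 160), -1)), Mul(-43194, Pow(Rational(-30, 79), -1))) = Add(Mul(-19224, Pow(146, -1)), Mul(-43194, Rational(-79, 30))) = Add(Mul(-19224, Rational(1, 146)), Rational(568721, 5)) = Add(Rational(-9612, 73), Rational(568721, 5)) = Rational(41468573, 365)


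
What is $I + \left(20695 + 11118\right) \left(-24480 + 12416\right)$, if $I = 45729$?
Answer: $-383746303$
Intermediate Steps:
$I + \left(20695 + 11118\right) \left(-24480 + 12416\right) = 45729 + \left(20695 + 11118\right) \left(-24480 + 12416\right) = 45729 + 31813 \left(-12064\right) = 45729 - 383792032 = -383746303$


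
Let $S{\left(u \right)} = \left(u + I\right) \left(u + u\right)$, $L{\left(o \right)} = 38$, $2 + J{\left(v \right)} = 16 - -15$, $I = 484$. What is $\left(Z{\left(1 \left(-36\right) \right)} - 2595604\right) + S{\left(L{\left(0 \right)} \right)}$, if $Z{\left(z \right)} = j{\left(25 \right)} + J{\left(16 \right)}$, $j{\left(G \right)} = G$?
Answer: $-2555878$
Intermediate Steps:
$J{\left(v \right)} = 29$ ($J{\left(v \right)} = -2 + \left(16 - -15\right) = -2 + \left(16 + 15\right) = -2 + 31 = 29$)
$S{\left(u \right)} = 2 u \left(484 + u\right)$ ($S{\left(u \right)} = \left(u + 484\right) \left(u + u\right) = \left(484 + u\right) 2 u = 2 u \left(484 + u\right)$)
$Z{\left(z \right)} = 54$ ($Z{\left(z \right)} = 25 + 29 = 54$)
$\left(Z{\left(1 \left(-36\right) \right)} - 2595604\right) + S{\left(L{\left(0 \right)} \right)} = \left(54 - 2595604\right) + 2 \cdot 38 \left(484 + 38\right) = -2595550 + 2 \cdot 38 \cdot 522 = -2595550 + 39672 = -2555878$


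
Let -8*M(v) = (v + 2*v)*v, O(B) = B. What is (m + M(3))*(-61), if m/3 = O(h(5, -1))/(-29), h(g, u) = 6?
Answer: 56547/232 ≈ 243.74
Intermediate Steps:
M(v) = -3*v²/8 (M(v) = -(v + 2*v)*v/8 = -3*v*v/8 = -3*v²/8)
m = -18/29 (m = 3*(6/(-29)) = 3*(6*(-1/29)) = 3*(-6/29) = -18/29 ≈ -0.62069)
(m + M(3))*(-61) = (-18/29 - 3/8*3²)*(-61) = (-18/29 - 3/8*9)*(-61) = (-18/29 - 27/8)*(-61) = -927/232*(-61) = 56547/232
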